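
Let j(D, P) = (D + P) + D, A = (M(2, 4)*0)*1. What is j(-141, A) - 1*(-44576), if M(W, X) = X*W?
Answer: 44294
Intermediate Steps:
M(W, X) = W*X
A = 0 (A = ((2*4)*0)*1 = (8*0)*1 = 0*1 = 0)
j(D, P) = P + 2*D
j(-141, A) - 1*(-44576) = (0 + 2*(-141)) - 1*(-44576) = (0 - 282) + 44576 = -282 + 44576 = 44294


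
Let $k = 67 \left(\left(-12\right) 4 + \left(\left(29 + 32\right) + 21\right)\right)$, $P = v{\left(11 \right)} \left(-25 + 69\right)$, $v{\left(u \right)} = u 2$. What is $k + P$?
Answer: $3246$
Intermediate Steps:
$v{\left(u \right)} = 2 u$
$P = 968$ ($P = 2 \cdot 11 \left(-25 + 69\right) = 22 \cdot 44 = 968$)
$k = 2278$ ($k = 67 \left(-48 + \left(61 + 21\right)\right) = 67 \left(-48 + 82\right) = 67 \cdot 34 = 2278$)
$k + P = 2278 + 968 = 3246$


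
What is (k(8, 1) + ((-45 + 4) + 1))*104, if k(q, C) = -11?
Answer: -5304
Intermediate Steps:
(k(8, 1) + ((-45 + 4) + 1))*104 = (-11 + ((-45 + 4) + 1))*104 = (-11 + (-41 + 1))*104 = (-11 - 40)*104 = -51*104 = -5304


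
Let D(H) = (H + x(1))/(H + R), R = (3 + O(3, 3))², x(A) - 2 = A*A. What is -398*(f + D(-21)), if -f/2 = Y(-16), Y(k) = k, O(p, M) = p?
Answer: -61292/5 ≈ -12258.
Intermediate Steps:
x(A) = 2 + A² (x(A) = 2 + A*A = 2 + A²)
f = 32 (f = -2*(-16) = 32)
R = 36 (R = (3 + 3)² = 6² = 36)
D(H) = (3 + H)/(36 + H) (D(H) = (H + (2 + 1²))/(H + 36) = (H + (2 + 1))/(36 + H) = (H + 3)/(36 + H) = (3 + H)/(36 + H))
-398*(f + D(-21)) = -398*(32 + (3 - 21)/(36 - 21)) = -398*(32 - 18/15) = -398*(32 + (1/15)*(-18)) = -398*(32 - 6/5) = -398*154/5 = -61292/5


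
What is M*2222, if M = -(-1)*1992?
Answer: 4426224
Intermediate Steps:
M = 1992 (M = -1*(-1992) = 1992)
M*2222 = 1992*2222 = 4426224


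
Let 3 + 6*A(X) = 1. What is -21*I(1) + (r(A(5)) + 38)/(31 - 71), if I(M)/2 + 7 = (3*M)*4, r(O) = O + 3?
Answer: -12661/60 ≈ -211.02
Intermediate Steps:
A(X) = -⅓ (A(X) = -½ + (⅙)*1 = -½ + ⅙ = -⅓)
r(O) = 3 + O
I(M) = -14 + 24*M (I(M) = -14 + 2*((3*M)*4) = -14 + 2*(12*M) = -14 + 24*M)
-21*I(1) + (r(A(5)) + 38)/(31 - 71) = -21*(-14 + 24*1) + ((3 - ⅓) + 38)/(31 - 71) = -21*(-14 + 24) + (8/3 + 38)/(-40) = -21*10 + (122/3)*(-1/40) = -210 - 61/60 = -12661/60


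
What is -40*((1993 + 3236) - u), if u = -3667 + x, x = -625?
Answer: -380840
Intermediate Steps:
u = -4292 (u = -3667 - 625 = -4292)
-40*((1993 + 3236) - u) = -40*((1993 + 3236) - 1*(-4292)) = -40*(5229 + 4292) = -40*9521 = -380840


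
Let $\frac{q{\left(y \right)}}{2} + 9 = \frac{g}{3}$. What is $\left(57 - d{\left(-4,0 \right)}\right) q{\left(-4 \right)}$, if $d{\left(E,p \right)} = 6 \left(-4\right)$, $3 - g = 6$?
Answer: $-1620$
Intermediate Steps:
$g = -3$ ($g = 3 - 6 = -3$)
$q{\left(y \right)} = -20$ ($q{\left(y \right)} = -18 + 2 \left(- \frac{3}{3}\right) = -18 + 2 \left(\left(-3\right) \frac{1}{3}\right) = -18 + 2 \left(-1\right) = -18 - 2 = -20$)
$d{\left(E,p \right)} = -24$
$\left(57 - d{\left(-4,0 \right)}\right) q{\left(-4 \right)} = \left(57 - -24\right) \left(-20\right) = \left(57 + 24\right) \left(-20\right) = 81 \left(-20\right) = -1620$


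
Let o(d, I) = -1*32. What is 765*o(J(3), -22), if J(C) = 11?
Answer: -24480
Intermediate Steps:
o(d, I) = -32
765*o(J(3), -22) = 765*(-32) = -24480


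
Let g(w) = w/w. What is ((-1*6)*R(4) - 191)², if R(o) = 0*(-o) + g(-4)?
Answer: 38809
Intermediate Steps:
g(w) = 1
R(o) = 1 (R(o) = 0*(-o) + 1 = 0 + 1 = 1)
((-1*6)*R(4) - 191)² = (-1*6*1 - 191)² = (-6*1 - 191)² = (-6 - 191)² = (-197)² = 38809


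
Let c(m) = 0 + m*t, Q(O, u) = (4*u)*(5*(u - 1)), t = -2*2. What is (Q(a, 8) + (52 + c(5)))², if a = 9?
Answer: 1327104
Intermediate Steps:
t = -4
Q(O, u) = 4*u*(-5 + 5*u) (Q(O, u) = (4*u)*(5*(-1 + u)) = (4*u)*(-5 + 5*u) = 4*u*(-5 + 5*u))
c(m) = -4*m (c(m) = 0 + m*(-4) = 0 - 4*m = -4*m)
(Q(a, 8) + (52 + c(5)))² = (20*8*(-1 + 8) + (52 - 4*5))² = (20*8*7 + (52 - 20))² = (1120 + 32)² = 1152² = 1327104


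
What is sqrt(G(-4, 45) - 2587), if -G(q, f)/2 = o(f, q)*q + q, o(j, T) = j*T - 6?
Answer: 7*I*sqrt(83) ≈ 63.773*I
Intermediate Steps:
o(j, T) = -6 + T*j (o(j, T) = T*j - 6 = -6 + T*j)
G(q, f) = -2*q - 2*q*(-6 + f*q) (G(q, f) = -2*((-6 + q*f)*q + q) = -2*((-6 + f*q)*q + q) = -2*(q*(-6 + f*q) + q) = -2*(q + q*(-6 + f*q)) = -2*q - 2*q*(-6 + f*q))
sqrt(G(-4, 45) - 2587) = sqrt(2*(-4)*(5 - 1*45*(-4)) - 2587) = sqrt(2*(-4)*(5 + 180) - 2587) = sqrt(2*(-4)*185 - 2587) = sqrt(-1480 - 2587) = sqrt(-4067) = 7*I*sqrt(83)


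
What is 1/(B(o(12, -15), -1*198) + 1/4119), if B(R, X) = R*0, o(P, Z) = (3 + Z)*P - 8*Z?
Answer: 4119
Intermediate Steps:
o(P, Z) = -8*Z + P*(3 + Z) (o(P, Z) = P*(3 + Z) - 8*Z = -8*Z + P*(3 + Z))
B(R, X) = 0
1/(B(o(12, -15), -1*198) + 1/4119) = 1/(0 + 1/4119) = 1/(1/4119) = 4119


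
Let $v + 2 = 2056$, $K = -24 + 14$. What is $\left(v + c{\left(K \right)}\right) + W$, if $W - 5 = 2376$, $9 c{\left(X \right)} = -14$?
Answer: $\frac{39901}{9} \approx 4433.4$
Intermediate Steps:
$K = -10$
$c{\left(X \right)} = - \frac{14}{9}$ ($c{\left(X \right)} = \frac{1}{9} \left(-14\right) = - \frac{14}{9}$)
$v = 2054$ ($v = -2 + 2056 = 2054$)
$W = 2381$ ($W = 5 + 2376 = 2381$)
$\left(v + c{\left(K \right)}\right) + W = \left(2054 - \frac{14}{9}\right) + 2381 = \frac{18472}{9} + 2381 = \frac{39901}{9}$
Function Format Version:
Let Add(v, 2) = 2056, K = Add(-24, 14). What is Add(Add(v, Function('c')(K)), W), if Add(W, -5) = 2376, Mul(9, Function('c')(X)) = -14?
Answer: Rational(39901, 9) ≈ 4433.4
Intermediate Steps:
K = -10
Function('c')(X) = Rational(-14, 9) (Function('c')(X) = Mul(Rational(1, 9), -14) = Rational(-14, 9))
v = 2054 (v = Add(-2, 2056) = 2054)
W = 2381 (W = Add(5, 2376) = 2381)
Add(Add(v, Function('c')(K)), W) = Add(Add(2054, Rational(-14, 9)), 2381) = Add(Rational(18472, 9), 2381) = Rational(39901, 9)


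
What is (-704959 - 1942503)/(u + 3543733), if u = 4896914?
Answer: -2647462/8440647 ≈ -0.31366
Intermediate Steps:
(-704959 - 1942503)/(u + 3543733) = (-704959 - 1942503)/(4896914 + 3543733) = -2647462/8440647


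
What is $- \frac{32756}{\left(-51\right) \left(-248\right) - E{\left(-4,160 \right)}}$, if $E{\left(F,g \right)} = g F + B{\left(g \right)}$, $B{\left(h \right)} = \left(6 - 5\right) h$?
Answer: $- \frac{8189}{3282} \approx -2.4951$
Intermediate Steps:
$B{\left(h \right)} = h$ ($B{\left(h \right)} = 1 h = h$)
$E{\left(F,g \right)} = g + F g$ ($E{\left(F,g \right)} = g F + g = F g + g = g + F g$)
$- \frac{32756}{\left(-51\right) \left(-248\right) - E{\left(-4,160 \right)}} = - \frac{32756}{\left(-51\right) \left(-248\right) - 160 \left(1 - 4\right)} = - \frac{32756}{12648 - 160 \left(-3\right)} = - \frac{32756}{12648 - -480} = - \frac{32756}{12648 + 480} = - \frac{32756}{13128} = \left(-32756\right) \frac{1}{13128} = - \frac{8189}{3282}$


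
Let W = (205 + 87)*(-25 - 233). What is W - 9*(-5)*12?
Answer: -74796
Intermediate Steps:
W = -75336 (W = 292*(-258) = -75336)
W - 9*(-5)*12 = -75336 - 9*(-5)*12 = -75336 + 45*12 = -75336 + 540 = -74796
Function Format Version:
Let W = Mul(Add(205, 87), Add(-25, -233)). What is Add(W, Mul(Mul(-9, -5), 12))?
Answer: -74796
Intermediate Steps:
W = -75336 (W = Mul(292, -258) = -75336)
Add(W, Mul(Mul(-9, -5), 12)) = Add(-75336, Mul(Mul(-9, -5), 12)) = Add(-75336, Mul(45, 12)) = Add(-75336, 540) = -74796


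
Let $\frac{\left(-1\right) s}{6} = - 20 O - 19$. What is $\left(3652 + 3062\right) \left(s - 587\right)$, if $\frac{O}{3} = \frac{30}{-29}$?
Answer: $- \frac{164607138}{29} \approx -5.6761 \cdot 10^{6}$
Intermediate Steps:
$O = - \frac{90}{29}$ ($O = 3 \frac{30}{-29} = 3 \cdot 30 \left(- \frac{1}{29}\right) = 3 \left(- \frac{30}{29}\right) = - \frac{90}{29} \approx -3.1034$)
$s = - \frac{7494}{29}$ ($s = - 6 \left(\left(-20\right) \left(- \frac{90}{29}\right) - 19\right) = - 6 \left(\frac{1800}{29} - 19\right) = \left(-6\right) \frac{1249}{29} = - \frac{7494}{29} \approx -258.41$)
$\left(3652 + 3062\right) \left(s - 587\right) = \left(3652 + 3062\right) \left(- \frac{7494}{29} - 587\right) = 6714 \left(- \frac{24517}{29}\right) = - \frac{164607138}{29}$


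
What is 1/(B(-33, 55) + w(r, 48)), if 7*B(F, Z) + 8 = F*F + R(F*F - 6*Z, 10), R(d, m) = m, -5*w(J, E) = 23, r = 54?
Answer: 35/5294 ≈ 0.0066113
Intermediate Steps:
w(J, E) = -23/5 (w(J, E) = -⅕*23 = -23/5)
B(F, Z) = 2/7 + F²/7 (B(F, Z) = -8/7 + (F*F + 10)/7 = -8/7 + (F² + 10)/7 = -8/7 + (10 + F²)/7 = -8/7 + (10/7 + F²/7) = 2/7 + F²/7)
1/(B(-33, 55) + w(r, 48)) = 1/((2/7 + (⅐)*(-33)²) - 23/5) = 1/((2/7 + (⅐)*1089) - 23/5) = 1/((2/7 + 1089/7) - 23/5) = 1/(1091/7 - 23/5) = 1/(5294/35) = 35/5294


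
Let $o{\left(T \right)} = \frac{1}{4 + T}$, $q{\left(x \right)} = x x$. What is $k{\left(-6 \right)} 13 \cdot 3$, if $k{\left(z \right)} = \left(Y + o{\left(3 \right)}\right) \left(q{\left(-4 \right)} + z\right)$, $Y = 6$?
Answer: $\frac{16770}{7} \approx 2395.7$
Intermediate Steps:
$q{\left(x \right)} = x^{2}$
$k{\left(z \right)} = \frac{688}{7} + \frac{43 z}{7}$ ($k{\left(z \right)} = \left(6 + \frac{1}{4 + 3}\right) \left(\left(-4\right)^{2} + z\right) = \left(6 + \frac{1}{7}\right) \left(16 + z\right) = \frac{43 \left(16 + z\right)}{7} = \frac{688}{7} + \frac{43 z}{7}$)
$k{\left(-6 \right)} 13 \cdot 3 = \left(\frac{688}{7} + \frac{43}{7} \left(-6\right)\right) 13 \cdot 3 = \left(\frac{688}{7} - \frac{258}{7}\right) 13 \cdot 3 = \frac{430}{7} \cdot 13 \cdot 3 = \frac{5590}{7} \cdot 3 = \frac{16770}{7}$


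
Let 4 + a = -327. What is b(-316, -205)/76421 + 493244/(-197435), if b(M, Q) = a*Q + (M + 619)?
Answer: -24237424994/15088180135 ≈ -1.6064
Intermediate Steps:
a = -331 (a = -4 - 327 = -331)
b(M, Q) = 619 + M - 331*Q (b(M, Q) = -331*Q + (M + 619) = -331*Q + (619 + M) = 619 + M - 331*Q)
b(-316, -205)/76421 + 493244/(-197435) = (619 - 316 - 331*(-205))/76421 + 493244/(-197435) = (619 - 316 + 67855)*(1/76421) + 493244*(-1/197435) = 68158*(1/76421) - 493244/197435 = 68158/76421 - 493244/197435 = -24237424994/15088180135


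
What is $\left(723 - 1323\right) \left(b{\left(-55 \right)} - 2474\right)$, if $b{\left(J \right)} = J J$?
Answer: $-330600$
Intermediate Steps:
$b{\left(J \right)} = J^{2}$
$\left(723 - 1323\right) \left(b{\left(-55 \right)} - 2474\right) = \left(723 - 1323\right) \left(\left(-55\right)^{2} - 2474\right) = - 600 \left(3025 - 2474\right) = \left(-600\right) 551 = -330600$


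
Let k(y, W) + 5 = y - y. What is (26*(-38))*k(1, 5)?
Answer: 4940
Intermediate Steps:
k(y, W) = -5 (k(y, W) = -5 + (y - y) = -5 + 0 = -5)
(26*(-38))*k(1, 5) = (26*(-38))*(-5) = -988*(-5) = 4940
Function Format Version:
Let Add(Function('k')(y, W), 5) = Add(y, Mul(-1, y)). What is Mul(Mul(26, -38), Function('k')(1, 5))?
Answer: 4940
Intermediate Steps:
Function('k')(y, W) = -5 (Function('k')(y, W) = Add(-5, Add(y, Mul(-1, y))) = Add(-5, 0) = -5)
Mul(Mul(26, -38), Function('k')(1, 5)) = Mul(Mul(26, -38), -5) = Mul(-988, -5) = 4940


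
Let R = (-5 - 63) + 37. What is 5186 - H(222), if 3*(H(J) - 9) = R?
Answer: 15562/3 ≈ 5187.3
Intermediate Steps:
R = -31 (R = -68 + 37 = -31)
H(J) = -4/3 (H(J) = 9 + (⅓)*(-31) = 9 - 31/3 = -4/3)
5186 - H(222) = 5186 - 1*(-4/3) = 5186 + 4/3 = 15562/3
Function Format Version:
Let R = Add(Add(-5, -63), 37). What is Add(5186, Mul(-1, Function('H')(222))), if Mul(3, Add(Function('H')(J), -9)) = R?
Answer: Rational(15562, 3) ≈ 5187.3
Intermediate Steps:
R = -31 (R = Add(-68, 37) = -31)
Function('H')(J) = Rational(-4, 3) (Function('H')(J) = Add(9, Mul(Rational(1, 3), -31)) = Add(9, Rational(-31, 3)) = Rational(-4, 3))
Add(5186, Mul(-1, Function('H')(222))) = Add(5186, Mul(-1, Rational(-4, 3))) = Add(5186, Rational(4, 3)) = Rational(15562, 3)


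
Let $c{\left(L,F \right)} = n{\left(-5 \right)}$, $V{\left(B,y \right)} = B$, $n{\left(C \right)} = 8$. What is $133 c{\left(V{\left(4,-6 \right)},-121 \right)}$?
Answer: $1064$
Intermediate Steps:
$c{\left(L,F \right)} = 8$
$133 c{\left(V{\left(4,-6 \right)},-121 \right)} = 133 \cdot 8 = 1064$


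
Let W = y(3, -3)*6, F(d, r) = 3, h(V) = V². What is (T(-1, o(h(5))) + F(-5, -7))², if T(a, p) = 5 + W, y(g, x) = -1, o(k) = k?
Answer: 4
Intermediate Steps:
W = -6 (W = -1*6 = -6)
T(a, p) = -1 (T(a, p) = 5 - 6 = -1)
(T(-1, o(h(5))) + F(-5, -7))² = (-1 + 3)² = 2² = 4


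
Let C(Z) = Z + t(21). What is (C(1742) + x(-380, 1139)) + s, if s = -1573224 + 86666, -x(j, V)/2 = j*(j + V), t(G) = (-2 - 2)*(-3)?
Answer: -907964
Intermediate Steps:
t(G) = 12 (t(G) = -4*(-3) = 12)
x(j, V) = -2*j*(V + j) (x(j, V) = -2*j*(j + V) = -2*j*(V + j))
C(Z) = 12 + Z (C(Z) = Z + 12 = 12 + Z)
s = -1486558
(C(1742) + x(-380, 1139)) + s = ((12 + 1742) - 2*(-380)*(1139 - 380)) - 1486558 = (1754 - 2*(-380)*759) - 1486558 = (1754 + 576840) - 1486558 = 578594 - 1486558 = -907964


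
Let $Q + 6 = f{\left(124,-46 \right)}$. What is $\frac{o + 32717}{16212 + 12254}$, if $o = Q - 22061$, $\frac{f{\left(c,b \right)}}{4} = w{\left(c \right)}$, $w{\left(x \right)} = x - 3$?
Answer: $\frac{5567}{14233} \approx 0.39113$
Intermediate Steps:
$w{\left(x \right)} = -3 + x$
$f{\left(c,b \right)} = -12 + 4 c$ ($f{\left(c,b \right)} = 4 \left(-3 + c\right) = -12 + 4 c$)
$Q = 478$ ($Q = -6 + \left(-12 + 4 \cdot 124\right) = -6 + \left(-12 + 496\right) = -6 + 484 = 478$)
$o = -21583$ ($o = 478 - 22061 = -21583$)
$\frac{o + 32717}{16212 + 12254} = \frac{-21583 + 32717}{16212 + 12254} = \frac{11134}{28466} = 11134 \cdot \frac{1}{28466} = \frac{5567}{14233}$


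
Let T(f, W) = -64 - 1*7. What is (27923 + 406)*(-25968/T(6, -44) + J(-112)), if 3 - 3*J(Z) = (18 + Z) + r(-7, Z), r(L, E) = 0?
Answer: 11277203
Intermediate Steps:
T(f, W) = -71 (T(f, W) = -64 - 7 = -71)
J(Z) = -5 - Z/3 (J(Z) = 1 - ((18 + Z) + 0)/3 = 1 - (18 + Z)/3 = 1 + (-6 - Z/3) = -5 - Z/3)
(27923 + 406)*(-25968/T(6, -44) + J(-112)) = (27923 + 406)*(-25968/(-71) + (-5 - 1/3*(-112))) = 28329*(-25968*(-1/71) + (-5 + 112/3)) = 28329*(25968/71 + 97/3) = 28329*(84791/213) = 11277203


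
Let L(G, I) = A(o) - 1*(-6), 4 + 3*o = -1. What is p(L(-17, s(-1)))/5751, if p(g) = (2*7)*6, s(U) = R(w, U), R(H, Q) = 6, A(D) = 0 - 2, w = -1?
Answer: 28/1917 ≈ 0.014606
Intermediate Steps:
o = -5/3 (o = -4/3 + (⅓)*(-1) = -4/3 - ⅓ = -5/3 ≈ -1.6667)
A(D) = -2
s(U) = 6
L(G, I) = 4 (L(G, I) = -2 - 1*(-6) = -2 + 6 = 4)
p(g) = 84 (p(g) = 14*6 = 84)
p(L(-17, s(-1)))/5751 = 84/5751 = 84*(1/5751) = 28/1917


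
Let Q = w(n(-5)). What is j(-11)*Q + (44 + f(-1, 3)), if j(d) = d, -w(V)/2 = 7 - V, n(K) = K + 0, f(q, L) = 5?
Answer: 313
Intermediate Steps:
n(K) = K
w(V) = -14 + 2*V (w(V) = -2*(7 - V) = -14 + 2*V)
Q = -24 (Q = -14 + 2*(-5) = -14 - 10 = -24)
j(-11)*Q + (44 + f(-1, 3)) = -11*(-24) + (44 + 5) = 264 + 49 = 313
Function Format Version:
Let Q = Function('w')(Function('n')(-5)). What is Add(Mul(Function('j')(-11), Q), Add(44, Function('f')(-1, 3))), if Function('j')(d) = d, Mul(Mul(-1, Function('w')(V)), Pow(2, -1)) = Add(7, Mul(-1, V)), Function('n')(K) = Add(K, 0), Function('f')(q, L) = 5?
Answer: 313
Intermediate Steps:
Function('n')(K) = K
Function('w')(V) = Add(-14, Mul(2, V)) (Function('w')(V) = Mul(-2, Add(7, Mul(-1, V))) = Add(-14, Mul(2, V)))
Q = -24 (Q = Add(-14, Mul(2, -5)) = Add(-14, -10) = -24)
Add(Mul(Function('j')(-11), Q), Add(44, Function('f')(-1, 3))) = Add(Mul(-11, -24), Add(44, 5)) = Add(264, 49) = 313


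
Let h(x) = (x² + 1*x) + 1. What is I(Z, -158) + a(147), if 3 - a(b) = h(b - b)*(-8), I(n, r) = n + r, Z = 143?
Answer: -4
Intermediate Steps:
h(x) = 1 + x + x² (h(x) = (x² + x) + 1 = (x + x²) + 1 = 1 + x + x²)
a(b) = 11 (a(b) = 3 - (1 + (b - b) + (b - b)²)*(-8) = 3 - (1 + 0 + 0²)*(-8) = 3 - (1 + 0 + 0)*(-8) = 3 - (-8) = 3 - 1*(-8) = 3 + 8 = 11)
I(Z, -158) + a(147) = (143 - 158) + 11 = -15 + 11 = -4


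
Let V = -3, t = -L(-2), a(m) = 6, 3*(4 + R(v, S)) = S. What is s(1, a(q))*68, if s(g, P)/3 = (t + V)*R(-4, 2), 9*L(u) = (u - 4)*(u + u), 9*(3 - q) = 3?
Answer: 11560/3 ≈ 3853.3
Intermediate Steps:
q = 8/3 (q = 3 - ⅑*3 = 3 - ⅓ = 8/3 ≈ 2.6667)
L(u) = 2*u*(-4 + u)/9 (L(u) = ((u - 4)*(u + u))/9 = ((-4 + u)*(2*u))/9 = (2*u*(-4 + u))/9 = 2*u*(-4 + u)/9)
R(v, S) = -4 + S/3
t = -8/3 (t = -2*(-2)*(-4 - 2)/9 = -2*(-2)*(-6)/9 = -1*8/3 = -8/3 ≈ -2.6667)
s(g, P) = 170/3 (s(g, P) = 3*((-8/3 - 3)*(-4 + (⅓)*2)) = 3*(-17*(-4 + ⅔)/3) = 3*(-17/3*(-10/3)) = 3*(170/9) = 170/3)
s(1, a(q))*68 = (170/3)*68 = 11560/3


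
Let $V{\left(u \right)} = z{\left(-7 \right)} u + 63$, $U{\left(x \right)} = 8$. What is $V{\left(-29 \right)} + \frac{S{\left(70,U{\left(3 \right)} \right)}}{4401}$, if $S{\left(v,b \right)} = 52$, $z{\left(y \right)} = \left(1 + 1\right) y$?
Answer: $\frac{2064121}{4401} \approx 469.01$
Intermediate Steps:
$z{\left(y \right)} = 2 y$
$V{\left(u \right)} = 63 - 14 u$ ($V{\left(u \right)} = 2 \left(-7\right) u + 63 = - 14 u + 63 = 63 - 14 u$)
$V{\left(-29 \right)} + \frac{S{\left(70,U{\left(3 \right)} \right)}}{4401} = \left(63 - -406\right) + \frac{52}{4401} = \left(63 + 406\right) + 52 \cdot \frac{1}{4401} = 469 + \frac{52}{4401} = \frac{2064121}{4401}$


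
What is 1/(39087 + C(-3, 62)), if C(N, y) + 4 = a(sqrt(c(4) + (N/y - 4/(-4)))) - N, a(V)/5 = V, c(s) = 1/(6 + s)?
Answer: 1211666/47359176461 - sqrt(25265)/47359176461 ≈ 2.5581e-5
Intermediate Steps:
a(V) = 5*V
C(N, y) = -4 - N + 5*sqrt(11/10 + N/y) (C(N, y) = -4 + (5*sqrt(1/(6 + 4) + (N/y - 4/(-4))) - N) = -4 + (5*sqrt(1/10 + (N/y - 4*(-1/4))) - N) = -4 + (5*sqrt(1/10 + (N/y + 1)) - N) = -4 + (5*sqrt(1/10 + (1 + N/y)) - N) = -4 + (5*sqrt(11/10 + N/y) - N) = -4 + (-N + 5*sqrt(11/10 + N/y)) = -4 - N + 5*sqrt(11/10 + N/y))
1/(39087 + C(-3, 62)) = 1/(39087 + (-4 + sqrt(110 + 100*(-3)/62)/2 - 1*(-3))) = 1/(39087 + (-4 + sqrt(110 + 100*(-3)*(1/62))/2 + 3)) = 1/(39087 + (-4 + sqrt(110 - 150/31)/2 + 3)) = 1/(39087 + (-4 + sqrt(3260/31)/2 + 3)) = 1/(39087 + (-4 + (2*sqrt(25265)/31)/2 + 3)) = 1/(39087 + (-4 + sqrt(25265)/31 + 3)) = 1/(39087 + (-1 + sqrt(25265)/31)) = 1/(39086 + sqrt(25265)/31)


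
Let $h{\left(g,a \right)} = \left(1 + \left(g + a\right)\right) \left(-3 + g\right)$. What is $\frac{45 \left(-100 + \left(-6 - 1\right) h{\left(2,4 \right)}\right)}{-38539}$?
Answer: $\frac{135}{2267} \approx 0.05955$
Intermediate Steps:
$h{\left(g,a \right)} = \left(-3 + g\right) \left(1 + a + g\right)$ ($h{\left(g,a \right)} = \left(1 + \left(a + g\right)\right) \left(-3 + g\right) = \left(1 + a + g\right) \left(-3 + g\right) = \left(-3 + g\right) \left(1 + a + g\right)$)
$\frac{45 \left(-100 + \left(-6 - 1\right) h{\left(2,4 \right)}\right)}{-38539} = \frac{45 \left(-100 + \left(-6 - 1\right) \left(-3 + 2^{2} - 12 - 4 + 4 \cdot 2\right)\right)}{-38539} = 45 \left(-100 - 7 \left(-3 + 4 - 12 - 4 + 8\right)\right) \left(- \frac{1}{38539}\right) = 45 \left(-100 - -49\right) \left(- \frac{1}{38539}\right) = 45 \left(-100 + 49\right) \left(- \frac{1}{38539}\right) = 45 \left(-51\right) \left(- \frac{1}{38539}\right) = \left(-2295\right) \left(- \frac{1}{38539}\right) = \frac{135}{2267}$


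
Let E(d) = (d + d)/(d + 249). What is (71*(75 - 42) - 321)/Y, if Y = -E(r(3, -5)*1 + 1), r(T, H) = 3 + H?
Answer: 250728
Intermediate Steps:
E(d) = 2*d/(249 + d) (E(d) = (2*d)/(249 + d) = 2*d/(249 + d))
Y = 1/124 (Y = -2*((3 - 5)*1 + 1)/(249 + ((3 - 5)*1 + 1)) = -2*(-2*1 + 1)/(249 + (-2*1 + 1)) = -2*(-2 + 1)/(249 + (-2 + 1)) = -2*(-1)/(249 - 1) = -2*(-1)/248 = -1*(-1/124) = 1/124 ≈ 0.0080645)
(71*(75 - 42) - 321)/Y = (71*(75 - 42) - 321)/(1/124) = (71*33 - 321)*124 = (2343 - 321)*124 = 2022*124 = 250728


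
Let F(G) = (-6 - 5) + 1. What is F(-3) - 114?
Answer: -124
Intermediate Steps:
F(G) = -10 (F(G) = -11 + 1 = -10)
F(-3) - 114 = -10 - 114 = -124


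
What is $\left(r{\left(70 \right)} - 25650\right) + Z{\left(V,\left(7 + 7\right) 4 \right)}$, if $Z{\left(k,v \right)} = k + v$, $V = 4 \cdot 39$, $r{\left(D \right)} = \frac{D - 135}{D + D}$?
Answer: $- \frac{712277}{28} \approx -25438.0$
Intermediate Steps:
$r{\left(D \right)} = \frac{-135 + D}{2 D}$
$V = 156$
$\left(r{\left(70 \right)} - 25650\right) + Z{\left(V,\left(7 + 7\right) 4 \right)} = \left(\frac{-135 + 70}{2 \cdot 70} - 25650\right) + \left(156 + \left(7 + 7\right) 4\right) = \left(\frac{1}{2} \cdot \frac{1}{70} \left(-65\right) - 25650\right) + \left(156 + 14 \cdot 4\right) = \left(- \frac{13}{28} - 25650\right) + \left(156 + 56\right) = - \frac{718213}{28} + 212 = - \frac{712277}{28}$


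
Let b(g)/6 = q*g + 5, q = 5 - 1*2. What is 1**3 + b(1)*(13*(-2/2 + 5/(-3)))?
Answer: -1663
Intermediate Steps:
q = 3 (q = 5 - 2 = 3)
b(g) = 30 + 18*g (b(g) = 6*(3*g + 5) = 6*(5 + 3*g) = 30 + 18*g)
1**3 + b(1)*(13*(-2/2 + 5/(-3))) = 1**3 + (30 + 18*1)*(13*(-2/2 + 5/(-3))) = 1 + (30 + 18)*(13*(-2*1/2 + 5*(-1/3))) = 1 + 48*(13*(-1 - 5/3)) = 1 + 48*(13*(-8/3)) = 1 + 48*(-104/3) = 1 - 1664 = -1663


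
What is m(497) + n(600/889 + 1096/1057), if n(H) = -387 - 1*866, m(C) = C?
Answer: -756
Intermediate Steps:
n(H) = -1253 (n(H) = -387 - 866 = -1253)
m(497) + n(600/889 + 1096/1057) = 497 - 1253 = -756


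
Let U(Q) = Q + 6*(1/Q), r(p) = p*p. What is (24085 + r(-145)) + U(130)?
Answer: 2940603/65 ≈ 45240.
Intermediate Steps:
r(p) = p**2
U(Q) = Q + 6/Q
(24085 + r(-145)) + U(130) = (24085 + (-145)**2) + (130 + 6/130) = (24085 + 21025) + (130 + 6*(1/130)) = 45110 + (130 + 3/65) = 45110 + 8453/65 = 2940603/65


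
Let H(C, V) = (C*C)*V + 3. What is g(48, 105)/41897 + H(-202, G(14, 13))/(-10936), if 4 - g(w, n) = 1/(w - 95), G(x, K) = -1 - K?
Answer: 1124890053131/21534722824 ≈ 52.236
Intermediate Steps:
H(C, V) = 3 + V*C² (H(C, V) = C²*V + 3 = V*C² + 3 = 3 + V*C²)
g(w, n) = 4 - 1/(-95 + w) (g(w, n) = 4 - 1/(w - 95) = 4 - 1/(-95 + w))
g(48, 105)/41897 + H(-202, G(14, 13))/(-10936) = ((-381 + 4*48)/(-95 + 48))/41897 + (3 + (-1 - 1*13)*(-202)²)/(-10936) = ((-381 + 192)/(-47))*(1/41897) + (3 + (-1 - 13)*40804)*(-1/10936) = -1/47*(-189)*(1/41897) + (3 - 14*40804)*(-1/10936) = (189/47)*(1/41897) + (3 - 571256)*(-1/10936) = 189/1969159 - 571253*(-1/10936) = 189/1969159 + 571253/10936 = 1124890053131/21534722824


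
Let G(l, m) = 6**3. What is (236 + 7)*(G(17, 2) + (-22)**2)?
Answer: 170100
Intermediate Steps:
G(l, m) = 216
(236 + 7)*(G(17, 2) + (-22)**2) = (236 + 7)*(216 + (-22)**2) = 243*(216 + 484) = 243*700 = 170100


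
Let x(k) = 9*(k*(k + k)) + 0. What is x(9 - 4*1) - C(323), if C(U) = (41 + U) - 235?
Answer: 321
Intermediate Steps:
C(U) = -194 + U
x(k) = 18*k**2 (x(k) = 9*(k*(2*k)) + 0 = 9*(2*k**2) + 0 = 18*k**2 + 0 = 18*k**2)
x(9 - 4*1) - C(323) = 18*(9 - 4*1)**2 - (-194 + 323) = 18*(9 - 4)**2 - 1*129 = 18*5**2 - 129 = 18*25 - 129 = 450 - 129 = 321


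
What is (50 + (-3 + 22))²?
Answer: 4761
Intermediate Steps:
(50 + (-3 + 22))² = (50 + 19)² = 69² = 4761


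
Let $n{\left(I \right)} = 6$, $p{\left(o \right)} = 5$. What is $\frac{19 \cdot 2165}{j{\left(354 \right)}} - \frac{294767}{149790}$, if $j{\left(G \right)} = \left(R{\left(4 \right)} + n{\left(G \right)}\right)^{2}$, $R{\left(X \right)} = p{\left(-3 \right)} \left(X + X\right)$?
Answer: $\frac{2768942339}{158477820} \approx 17.472$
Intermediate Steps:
$R{\left(X \right)} = 10 X$ ($R{\left(X \right)} = 5 \left(X + X\right) = 5 \cdot 2 X = 10 X$)
$j{\left(G \right)} = 2116$ ($j{\left(G \right)} = \left(10 \cdot 4 + 6\right)^{2} = \left(40 + 6\right)^{2} = 46^{2} = 2116$)
$\frac{19 \cdot 2165}{j{\left(354 \right)}} - \frac{294767}{149790} = \frac{19 \cdot 2165}{2116} - \frac{294767}{149790} = 41135 \cdot \frac{1}{2116} - \frac{294767}{149790} = \frac{41135}{2116} - \frac{294767}{149790} = \frac{2768942339}{158477820}$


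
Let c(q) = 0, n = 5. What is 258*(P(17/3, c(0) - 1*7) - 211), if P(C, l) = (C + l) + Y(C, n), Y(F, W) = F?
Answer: -53320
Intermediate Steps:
P(C, l) = l + 2*C (P(C, l) = (C + l) + C = l + 2*C)
258*(P(17/3, c(0) - 1*7) - 211) = 258*(((0 - 1*7) + 2*(17/3)) - 211) = 258*(((0 - 7) + 2*(17*(⅓))) - 211) = 258*((-7 + 2*(17/3)) - 211) = 258*((-7 + 34/3) - 211) = 258*(13/3 - 211) = 258*(-620/3) = -53320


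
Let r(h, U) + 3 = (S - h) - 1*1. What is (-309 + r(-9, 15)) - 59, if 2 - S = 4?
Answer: -365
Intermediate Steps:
S = -2 (S = 2 - 1*4 = 2 - 4 = -2)
r(h, U) = -6 - h (r(h, U) = -3 + ((-2 - h) - 1*1) = -3 + ((-2 - h) - 1) = -3 + (-3 - h) = -6 - h)
(-309 + r(-9, 15)) - 59 = (-309 + (-6 - 1*(-9))) - 59 = (-309 + (-6 + 9)) - 59 = (-309 + 3) - 59 = -306 - 59 = -365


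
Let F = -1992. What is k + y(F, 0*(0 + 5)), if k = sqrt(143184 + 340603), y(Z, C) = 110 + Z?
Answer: -1882 + sqrt(483787) ≈ -1186.5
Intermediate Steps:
k = sqrt(483787) ≈ 695.55
k + y(F, 0*(0 + 5)) = sqrt(483787) + (110 - 1992) = sqrt(483787) - 1882 = -1882 + sqrt(483787)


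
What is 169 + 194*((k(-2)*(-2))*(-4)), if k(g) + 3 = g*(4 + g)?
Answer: -10695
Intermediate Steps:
k(g) = -3 + g*(4 + g)
169 + 194*((k(-2)*(-2))*(-4)) = 169 + 194*(((-3 + (-2)² + 4*(-2))*(-2))*(-4)) = 169 + 194*(((-3 + 4 - 8)*(-2))*(-4)) = 169 + 194*(-7*(-2)*(-4)) = 169 + 194*(14*(-4)) = 169 + 194*(-56) = 169 - 10864 = -10695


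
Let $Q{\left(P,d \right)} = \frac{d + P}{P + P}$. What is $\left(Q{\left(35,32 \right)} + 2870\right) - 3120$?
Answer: $- \frac{17433}{70} \approx -249.04$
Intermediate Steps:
$Q{\left(P,d \right)} = \frac{P + d}{2 P}$
$\left(Q{\left(35,32 \right)} + 2870\right) - 3120 = \left(\frac{35 + 32}{2 \cdot 35} + 2870\right) - 3120 = \left(\frac{1}{2} \cdot \frac{1}{35} \cdot 67 + 2870\right) - 3120 = \left(\frac{67}{70} + 2870\right) - 3120 = \frac{200967}{70} - 3120 = - \frac{17433}{70}$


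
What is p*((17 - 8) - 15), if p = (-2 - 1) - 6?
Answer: 54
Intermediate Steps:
p = -9 (p = -3 - 6 = -9)
p*((17 - 8) - 15) = -9*((17 - 8) - 15) = -9*(9 - 15) = -9*(-6) = 54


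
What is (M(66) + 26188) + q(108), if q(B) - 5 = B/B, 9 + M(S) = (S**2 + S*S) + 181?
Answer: 35078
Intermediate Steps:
M(S) = 172 + 2*S**2 (M(S) = -9 + ((S**2 + S*S) + 181) = -9 + ((S**2 + S**2) + 181) = -9 + (2*S**2 + 181) = -9 + (181 + 2*S**2) = 172 + 2*S**2)
q(B) = 6 (q(B) = 5 + B/B = 5 + 1 = 6)
(M(66) + 26188) + q(108) = ((172 + 2*66**2) + 26188) + 6 = ((172 + 2*4356) + 26188) + 6 = ((172 + 8712) + 26188) + 6 = (8884 + 26188) + 6 = 35072 + 6 = 35078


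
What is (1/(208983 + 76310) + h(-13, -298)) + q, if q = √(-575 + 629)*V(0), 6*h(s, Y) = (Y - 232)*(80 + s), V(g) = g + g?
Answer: -5065377212/855879 ≈ -5918.3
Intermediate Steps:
V(g) = 2*g
h(s, Y) = (-232 + Y)*(80 + s)/6 (h(s, Y) = ((Y - 232)*(80 + s))/6 = ((-232 + Y)*(80 + s))/6 = (-232 + Y)*(80 + s)/6)
q = 0 (q = √(-575 + 629)*(2*0) = √54*0 = (3*√6)*0 = 0)
(1/(208983 + 76310) + h(-13, -298)) + q = (1/(208983 + 76310) + (-9280/3 - 116/3*(-13) + (40/3)*(-298) + (⅙)*(-298)*(-13))) + 0 = (1/285293 + (-9280/3 + 1508/3 - 11920/3 + 1937/3)) + 0 = (1/285293 - 17755/3) + 0 = -5065377212/855879 + 0 = -5065377212/855879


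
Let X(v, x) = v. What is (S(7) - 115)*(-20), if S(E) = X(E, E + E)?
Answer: 2160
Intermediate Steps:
S(E) = E
(S(7) - 115)*(-20) = (7 - 115)*(-20) = -108*(-20) = 2160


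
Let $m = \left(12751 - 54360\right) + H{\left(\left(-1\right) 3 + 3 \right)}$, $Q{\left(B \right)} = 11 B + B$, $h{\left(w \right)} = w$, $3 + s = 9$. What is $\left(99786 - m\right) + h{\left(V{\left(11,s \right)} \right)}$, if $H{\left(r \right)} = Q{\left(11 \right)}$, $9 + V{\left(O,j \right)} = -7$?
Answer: $141247$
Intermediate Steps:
$s = 6$ ($s = -3 + 9 = 6$)
$V{\left(O,j \right)} = -16$ ($V{\left(O,j \right)} = -9 - 7 = -16$)
$Q{\left(B \right)} = 12 B$
$H{\left(r \right)} = 132$ ($H{\left(r \right)} = 12 \cdot 11 = 132$)
$m = -41477$ ($m = \left(12751 - 54360\right) + 132 = -41609 + 132 = -41477$)
$\left(99786 - m\right) + h{\left(V{\left(11,s \right)} \right)} = \left(99786 - -41477\right) - 16 = \left(99786 + 41477\right) - 16 = 141263 - 16 = 141247$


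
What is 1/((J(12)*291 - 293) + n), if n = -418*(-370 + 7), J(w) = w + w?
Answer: 1/158425 ≈ 6.3121e-6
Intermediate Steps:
J(w) = 2*w
n = 151734 (n = -418*(-363) = 151734)
1/((J(12)*291 - 293) + n) = 1/(((2*12)*291 - 293) + 151734) = 1/((24*291 - 293) + 151734) = 1/((6984 - 293) + 151734) = 1/(6691 + 151734) = 1/158425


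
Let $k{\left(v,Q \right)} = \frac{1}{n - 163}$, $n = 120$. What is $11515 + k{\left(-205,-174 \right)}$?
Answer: $\frac{495144}{43} \approx 11515.0$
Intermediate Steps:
$k{\left(v,Q \right)} = - \frac{1}{43}$ ($k{\left(v,Q \right)} = \frac{1}{120 - 163} = \frac{1}{-43} = - \frac{1}{43}$)
$11515 + k{\left(-205,-174 \right)} = 11515 - \frac{1}{43} = \frac{495144}{43}$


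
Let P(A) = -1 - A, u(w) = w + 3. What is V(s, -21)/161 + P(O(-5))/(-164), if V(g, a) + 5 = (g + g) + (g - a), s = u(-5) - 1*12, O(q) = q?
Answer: -1227/6601 ≈ -0.18588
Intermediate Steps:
u(w) = 3 + w
s = -14 (s = (3 - 5) - 1*12 = -2 - 12 = -14)
V(g, a) = -5 - a + 3*g (V(g, a) = -5 + ((g + g) + (g - a)) = -5 + (2*g + (g - a)) = -5 + (-a + 3*g) = -5 - a + 3*g)
V(s, -21)/161 + P(O(-5))/(-164) = (-5 - 1*(-21) + 3*(-14))/161 + (-1 - 1*(-5))/(-164) = (-5 + 21 - 42)*(1/161) + (-1 + 5)*(-1/164) = -26*1/161 + 4*(-1/164) = -26/161 - 1/41 = -1227/6601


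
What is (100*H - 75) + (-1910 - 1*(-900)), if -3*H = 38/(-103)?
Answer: -331465/309 ≈ -1072.7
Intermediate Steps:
H = 38/309 (H = -38/(3*(-103)) = -38*(-1)/(3*103) = -1/3*(-38/103) = 38/309 ≈ 0.12298)
(100*H - 75) + (-1910 - 1*(-900)) = (100*(38/309) - 75) + (-1910 - 1*(-900)) = (3800/309 - 75) + (-1910 + 900) = -19375/309 - 1010 = -331465/309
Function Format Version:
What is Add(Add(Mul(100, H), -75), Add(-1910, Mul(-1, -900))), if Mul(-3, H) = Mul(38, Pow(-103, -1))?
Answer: Rational(-331465, 309) ≈ -1072.7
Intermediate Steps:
H = Rational(38, 309) (H = Mul(Rational(-1, 3), Mul(38, Pow(-103, -1))) = Mul(Rational(-1, 3), Mul(38, Rational(-1, 103))) = Mul(Rational(-1, 3), Rational(-38, 103)) = Rational(38, 309) ≈ 0.12298)
Add(Add(Mul(100, H), -75), Add(-1910, Mul(-1, -900))) = Add(Add(Mul(100, Rational(38, 309)), -75), Add(-1910, Mul(-1, -900))) = Add(Add(Rational(3800, 309), -75), Add(-1910, 900)) = Add(Rational(-19375, 309), -1010) = Rational(-331465, 309)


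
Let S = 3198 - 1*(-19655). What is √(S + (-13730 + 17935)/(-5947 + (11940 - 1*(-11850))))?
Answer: 2*√1818961294353/17843 ≈ 151.17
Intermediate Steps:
S = 22853 (S = 3198 + 19655 = 22853)
√(S + (-13730 + 17935)/(-5947 + (11940 - 1*(-11850)))) = √(22853 + (-13730 + 17935)/(-5947 + (11940 - 1*(-11850)))) = √(22853 + 4205/(-5947 + (11940 + 11850))) = √(22853 + 4205/(-5947 + 23790)) = √(22853 + 4205/17843) = √(407770284/17843) = 2*√1818961294353/17843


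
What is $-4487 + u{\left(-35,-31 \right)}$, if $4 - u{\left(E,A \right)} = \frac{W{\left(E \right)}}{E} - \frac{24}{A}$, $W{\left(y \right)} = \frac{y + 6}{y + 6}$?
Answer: $- \frac{4864864}{1085} \approx -4483.7$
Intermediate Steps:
$W{\left(y \right)} = 1$ ($W{\left(y \right)} = \frac{6 + y}{6 + y} = 1$)
$u{\left(E,A \right)} = 4 - \frac{1}{E} + \frac{24}{A}$ ($u{\left(E,A \right)} = 4 - \left(1 \frac{1}{E} - \frac{24}{A}\right) = 4 - \left(\frac{1}{E} - \frac{24}{A}\right) = 4 - \frac{1}{E} + \frac{24}{A}$)
$-4487 + u{\left(-35,-31 \right)} = -4487 + \left(4 - \frac{1}{-35} + \frac{24}{-31}\right) = -4487 + \left(4 - - \frac{1}{35} + 24 \left(- \frac{1}{31}\right)\right) = -4487 + \left(4 + \frac{1}{35} - \frac{24}{31}\right) = -4487 + \frac{3531}{1085} = - \frac{4864864}{1085}$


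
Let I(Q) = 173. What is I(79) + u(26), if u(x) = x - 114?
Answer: 85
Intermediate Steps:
u(x) = -114 + x
I(79) + u(26) = 173 + (-114 + 26) = 173 - 88 = 85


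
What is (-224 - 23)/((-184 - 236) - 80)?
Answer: 247/500 ≈ 0.49400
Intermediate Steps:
(-224 - 23)/((-184 - 236) - 80) = -247/(-420 - 80) = -247/(-500) = -247*(-1/500) = 247/500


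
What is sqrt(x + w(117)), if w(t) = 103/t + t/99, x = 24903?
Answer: sqrt(4583552545)/429 ≈ 157.81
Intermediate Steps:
w(t) = 103/t + t/99 (w(t) = 103/t + t*(1/99) = 103/t + t/99)
sqrt(x + w(117)) = sqrt(24903 + (103/117 + (1/99)*117)) = sqrt(24903 + (103*(1/117) + 13/11)) = sqrt(24903 + (103/117 + 13/11)) = sqrt(24903 + 2654/1287) = sqrt(32052815/1287) = sqrt(4583552545)/429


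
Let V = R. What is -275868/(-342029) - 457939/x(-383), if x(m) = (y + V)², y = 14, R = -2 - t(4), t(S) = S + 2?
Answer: -156618486983/12313044 ≈ -12720.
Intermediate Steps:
t(S) = 2 + S
R = -8 (R = -2 - (2 + 4) = -2 - 1*6 = -2 - 6 = -8)
V = -8
x(m) = 36 (x(m) = (14 - 8)² = 6² = 36)
-275868/(-342029) - 457939/x(-383) = -275868/(-342029) - 457939/36 = -275868*(-1/342029) - 457939*1/36 = 275868/342029 - 457939/36 = -156618486983/12313044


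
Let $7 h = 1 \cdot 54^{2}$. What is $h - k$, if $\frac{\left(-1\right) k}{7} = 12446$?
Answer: $\frac{612770}{7} \approx 87539.0$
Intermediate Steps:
$k = -87122$ ($k = \left(-7\right) 12446 = -87122$)
$h = \frac{2916}{7}$ ($h = \frac{1 \cdot 54^{2}}{7} = \frac{1 \cdot 2916}{7} = \frac{1}{7} \cdot 2916 = \frac{2916}{7} \approx 416.57$)
$h - k = \frac{2916}{7} - -87122 = \frac{2916}{7} + 87122 = \frac{612770}{7}$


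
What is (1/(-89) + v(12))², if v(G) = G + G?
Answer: 4558225/7921 ≈ 575.46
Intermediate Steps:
v(G) = 2*G
(1/(-89) + v(12))² = (1/(-89) + 2*12)² = (-1/89 + 24)² = (2135/89)² = 4558225/7921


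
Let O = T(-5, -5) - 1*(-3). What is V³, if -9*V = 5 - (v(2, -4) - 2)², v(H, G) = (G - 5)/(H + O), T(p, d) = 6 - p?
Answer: 64481201/12230590464 ≈ 0.0052721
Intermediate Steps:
O = 14 (O = (6 - 1*(-5)) - 1*(-3) = (6 + 5) + 3 = 11 + 3 = 14)
v(H, G) = (-5 + G)/(14 + H) (v(H, G) = (G - 5)/(H + 14) = (-5 + G)/(14 + H))
V = 401/2304 (V = -(5 - ((-5 - 4)/(14 + 2) - 2)²)/9 = -(5 - (-9/16 - 2)²)/9 = -(5 - (-41/16)²)/9 = -(5 - 1*1681/256)/9 = -(5 - 1681/256)/9 = -⅑*(-401/256) = 401/2304 ≈ 0.17405)
V³ = (401/2304)³ = 64481201/12230590464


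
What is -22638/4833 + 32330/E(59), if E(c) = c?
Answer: 51638416/95049 ≈ 543.28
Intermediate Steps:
-22638/4833 + 32330/E(59) = -22638/4833 + 32330/59 = -22638*1/4833 + 32330*(1/59) = -7546/1611 + 32330/59 = 51638416/95049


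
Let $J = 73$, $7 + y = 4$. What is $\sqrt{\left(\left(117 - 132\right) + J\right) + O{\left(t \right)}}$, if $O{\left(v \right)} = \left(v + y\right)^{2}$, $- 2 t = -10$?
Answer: $\sqrt{62} \approx 7.874$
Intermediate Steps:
$y = -3$ ($y = -7 + 4 = -3$)
$t = 5$ ($t = \left(- \frac{1}{2}\right) \left(-10\right) = 5$)
$O{\left(v \right)} = \left(-3 + v\right)^{2}$ ($O{\left(v \right)} = \left(v - 3\right)^{2} = \left(-3 + v\right)^{2}$)
$\sqrt{\left(\left(117 - 132\right) + J\right) + O{\left(t \right)}} = \sqrt{\left(\left(117 - 132\right) + 73\right) + \left(-3 + 5\right)^{2}} = \sqrt{\left(-15 + 73\right) + 2^{2}} = \sqrt{58 + 4} = \sqrt{62}$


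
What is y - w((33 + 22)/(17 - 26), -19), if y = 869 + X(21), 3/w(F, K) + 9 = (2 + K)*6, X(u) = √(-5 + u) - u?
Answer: 31525/37 ≈ 852.03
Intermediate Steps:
w(F, K) = 3/(3 + 6*K) (w(F, K) = 3/(-9 + (2 + K)*6) = 3/(-9 + (12 + 6*K)) = 3/(3 + 6*K))
y = 852 (y = 869 + (√(-5 + 21) - 1*21) = 869 + (√16 - 21) = 869 + (4 - 21) = 869 - 17 = 852)
y - w((33 + 22)/(17 - 26), -19) = 852 - 1/(1 + 2*(-19)) = 852 - 1/(1 - 38) = 852 - 1/(-37) = 852 - 1*(-1/37) = 852 + 1/37 = 31525/37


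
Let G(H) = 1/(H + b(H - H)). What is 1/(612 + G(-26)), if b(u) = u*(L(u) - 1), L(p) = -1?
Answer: 26/15911 ≈ 0.0016341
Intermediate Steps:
b(u) = -2*u (b(u) = u*(-1 - 1) = u*(-2) = -2*u)
G(H) = 1/H (G(H) = 1/(H - 2*(H - H)) = 1/(H - 2*0) = 1/(H + 0) = 1/H)
1/(612 + G(-26)) = 1/(612 + 1/(-26)) = 1/(612 - 1/26) = 1/(15911/26) = 26/15911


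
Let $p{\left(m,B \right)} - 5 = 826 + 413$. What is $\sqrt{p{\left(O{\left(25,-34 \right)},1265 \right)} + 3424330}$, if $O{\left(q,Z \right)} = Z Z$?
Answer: $\sqrt{3425574} \approx 1850.8$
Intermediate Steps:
$O{\left(q,Z \right)} = Z^{2}$
$p{\left(m,B \right)} = 1244$ ($p{\left(m,B \right)} = 5 + \left(826 + 413\right) = 5 + 1239 = 1244$)
$\sqrt{p{\left(O{\left(25,-34 \right)},1265 \right)} + 3424330} = \sqrt{1244 + 3424330} = \sqrt{3425574}$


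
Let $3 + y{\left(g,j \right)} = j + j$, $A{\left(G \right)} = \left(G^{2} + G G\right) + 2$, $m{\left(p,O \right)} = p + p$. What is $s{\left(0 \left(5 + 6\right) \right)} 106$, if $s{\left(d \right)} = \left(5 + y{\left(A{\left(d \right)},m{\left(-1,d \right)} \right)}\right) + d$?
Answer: $-212$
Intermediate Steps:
$m{\left(p,O \right)} = 2 p$
$A{\left(G \right)} = 2 + 2 G^{2}$ ($A{\left(G \right)} = \left(G^{2} + G^{2}\right) + 2 = 2 G^{2} + 2 = 2 + 2 G^{2}$)
$y{\left(g,j \right)} = -3 + 2 j$ ($y{\left(g,j \right)} = -3 + \left(j + j\right) = -3 + 2 j$)
$s{\left(d \right)} = -2 + d$ ($s{\left(d \right)} = \left(5 + \left(-3 + 2 \cdot 2 \left(-1\right)\right)\right) + d = \left(5 + \left(-3 + 2 \left(-2\right)\right)\right) + d = \left(5 - 7\right) + d = -2 + d$)
$s{\left(0 \left(5 + 6\right) \right)} 106 = \left(-2 + 0 \left(5 + 6\right)\right) 106 = \left(-2 + 0 \cdot 11\right) 106 = \left(-2 + 0\right) 106 = \left(-2\right) 106 = -212$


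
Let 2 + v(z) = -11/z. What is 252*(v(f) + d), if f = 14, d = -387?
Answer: -98226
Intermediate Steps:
v(z) = -2 - 11/z
252*(v(f) + d) = 252*((-2 - 11/14) - 387) = 252*(-39/14 - 387) = 252*(-5457/14) = -98226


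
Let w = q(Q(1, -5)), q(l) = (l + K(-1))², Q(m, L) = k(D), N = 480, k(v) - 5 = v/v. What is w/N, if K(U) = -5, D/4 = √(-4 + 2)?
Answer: 1/480 ≈ 0.0020833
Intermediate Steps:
D = 4*I*√2 (D = 4*√(-4 + 2) = 4*√(-2) = 4*(I*√2) = 4*I*√2 ≈ 5.6569*I)
k(v) = 6 (k(v) = 5 + v/v = 5 + 1 = 6)
Q(m, L) = 6
q(l) = (-5 + l)² (q(l) = (l - 5)² = (-5 + l)²)
w = 1 (w = (-5 + 6)² = 1² = 1)
w/N = 1/480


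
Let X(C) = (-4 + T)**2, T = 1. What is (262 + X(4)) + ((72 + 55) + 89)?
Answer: 487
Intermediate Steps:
X(C) = 9 (X(C) = (-4 + 1)**2 = (-3)**2 = 9)
(262 + X(4)) + ((72 + 55) + 89) = (262 + 9) + ((72 + 55) + 89) = 271 + (127 + 89) = 271 + 216 = 487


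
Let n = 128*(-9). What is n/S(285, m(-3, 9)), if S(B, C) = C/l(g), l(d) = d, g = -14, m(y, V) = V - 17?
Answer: -2016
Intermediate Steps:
m(y, V) = -17 + V
n = -1152
S(B, C) = -C/14 (S(B, C) = C/(-14) = C*(-1/14) = -C/14)
n/S(285, m(-3, 9)) = -1152*(-14/(-17 + 9)) = -1152/((-1/14*(-8))) = -1152/4/7 = -1152*7/4 = -2016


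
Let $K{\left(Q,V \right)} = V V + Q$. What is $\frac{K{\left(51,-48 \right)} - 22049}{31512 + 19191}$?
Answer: $- \frac{19694}{50703} \approx -0.38842$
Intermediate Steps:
$K{\left(Q,V \right)} = Q + V^{2}$ ($K{\left(Q,V \right)} = V^{2} + Q = Q + V^{2}$)
$\frac{K{\left(51,-48 \right)} - 22049}{31512 + 19191} = \frac{\left(51 + \left(-48\right)^{2}\right) - 22049}{31512 + 19191} = \frac{\left(51 + 2304\right) - 22049}{50703} = \left(2355 - 22049\right) \frac{1}{50703} = \left(-19694\right) \frac{1}{50703} = - \frac{19694}{50703}$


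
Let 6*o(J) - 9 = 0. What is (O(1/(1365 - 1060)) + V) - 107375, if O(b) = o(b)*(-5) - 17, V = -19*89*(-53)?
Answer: -35553/2 ≈ -17777.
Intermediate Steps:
o(J) = 3/2 (o(J) = 3/2 + (⅙)*0 = 3/2 + 0 = 3/2)
V = 89623 (V = -1691*(-53) = 89623)
O(b) = -49/2 (O(b) = (3/2)*(-5) - 17 = -15/2 - 17 = -49/2)
(O(1/(1365 - 1060)) + V) - 107375 = (-49/2 + 89623) - 107375 = 179197/2 - 107375 = -35553/2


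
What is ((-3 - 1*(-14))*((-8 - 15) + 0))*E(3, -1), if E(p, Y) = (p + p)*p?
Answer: -4554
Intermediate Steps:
E(p, Y) = 2*p**2 (E(p, Y) = (2*p)*p = 2*p**2)
((-3 - 1*(-14))*((-8 - 15) + 0))*E(3, -1) = ((-3 - 1*(-14))*((-8 - 15) + 0))*(2*3**2) = ((-3 + 14)*(-23 + 0))*(2*9) = (11*(-23))*18 = -253*18 = -4554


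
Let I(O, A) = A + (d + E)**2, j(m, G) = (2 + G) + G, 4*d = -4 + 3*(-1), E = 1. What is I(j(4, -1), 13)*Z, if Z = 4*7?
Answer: 1519/4 ≈ 379.75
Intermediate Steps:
Z = 28
d = -7/4 (d = (-4 + 3*(-1))/4 = (-4 - 3)/4 = (1/4)*(-7) = -7/4 ≈ -1.7500)
j(m, G) = 2 + 2*G
I(O, A) = 9/16 + A (I(O, A) = A + (-7/4 + 1)**2 = A + (-3/4)**2 = A + 9/16 = 9/16 + A)
I(j(4, -1), 13)*Z = (9/16 + 13)*28 = (217/16)*28 = 1519/4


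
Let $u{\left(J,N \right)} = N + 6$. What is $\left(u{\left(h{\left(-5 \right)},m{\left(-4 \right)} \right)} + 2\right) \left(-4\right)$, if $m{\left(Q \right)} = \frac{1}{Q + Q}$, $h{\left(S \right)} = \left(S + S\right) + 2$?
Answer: $- \frac{63}{2} \approx -31.5$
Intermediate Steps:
$h{\left(S \right)} = 2 + 2 S$ ($h{\left(S \right)} = 2 S + 2 = 2 + 2 S$)
$m{\left(Q \right)} = \frac{1}{2 Q}$
$u{\left(J,N \right)} = 6 + N$
$\left(u{\left(h{\left(-5 \right)},m{\left(-4 \right)} \right)} + 2\right) \left(-4\right) = \left(\left(6 + \frac{1}{2 \left(-4\right)}\right) + 2\right) \left(-4\right) = \left(\left(6 + \frac{1}{2} \left(- \frac{1}{4}\right)\right) + 2\right) \left(-4\right) = \left(\left(6 - \frac{1}{8}\right) + 2\right) \left(-4\right) = \left(\frac{47}{8} + 2\right) \left(-4\right) = \frac{63}{8} \left(-4\right) = - \frac{63}{2}$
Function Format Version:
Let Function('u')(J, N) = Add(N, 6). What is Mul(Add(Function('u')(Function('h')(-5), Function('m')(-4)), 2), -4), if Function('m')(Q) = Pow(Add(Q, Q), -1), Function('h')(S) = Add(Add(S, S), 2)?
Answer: Rational(-63, 2) ≈ -31.500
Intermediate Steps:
Function('h')(S) = Add(2, Mul(2, S)) (Function('h')(S) = Add(Mul(2, S), 2) = Add(2, Mul(2, S)))
Function('m')(Q) = Mul(Rational(1, 2), Pow(Q, -1)) (Function('m')(Q) = Pow(Mul(2, Q), -1) = Mul(Rational(1, 2), Pow(Q, -1)))
Function('u')(J, N) = Add(6, N)
Mul(Add(Function('u')(Function('h')(-5), Function('m')(-4)), 2), -4) = Mul(Add(Add(6, Mul(Rational(1, 2), Pow(-4, -1))), 2), -4) = Mul(Add(Add(6, Mul(Rational(1, 2), Rational(-1, 4))), 2), -4) = Mul(Add(Add(6, Rational(-1, 8)), 2), -4) = Mul(Add(Rational(47, 8), 2), -4) = Mul(Rational(63, 8), -4) = Rational(-63, 2)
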